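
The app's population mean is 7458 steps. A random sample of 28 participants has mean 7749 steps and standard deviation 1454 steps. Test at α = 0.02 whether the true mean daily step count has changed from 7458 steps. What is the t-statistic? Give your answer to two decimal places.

1.06

H0: μ = 7458; H1: μ ≠ 7458 (one-sample t-test, two-sided).
t = (x̄ − μ₀)/(s/√n) = (7749 − 7458)/(1454/√28) = 1.06
df = n − 1 = 27
Two-sided p-value ≈ 0.2990
Since p ≈ 0.2990 > α = 0.02, fail to reject H0; the evidence is not statistically significant.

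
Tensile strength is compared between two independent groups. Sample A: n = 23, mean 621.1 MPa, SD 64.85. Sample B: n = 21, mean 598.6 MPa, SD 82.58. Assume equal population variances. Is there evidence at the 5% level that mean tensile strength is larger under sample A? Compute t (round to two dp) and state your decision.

Let group 1 = sample A, group 2 = sample B. H0: μ_1 = μ_2; H1: μ_1 > μ_2 (two-sample pooled-variance t-test, right-tailed).
s_p² = [(23−1)·64.85² + (21−1)·82.58²]/(23+21−2) = 5450.25
t = (621.1 − 598.6)/√[5450.25·(1/23 + 1/21)] = 1.01
df = n₁ + n₂ − 2 = 42
p-value = P(T ≥ 1.01) ≈ 0.159
Since p ≈ 0.159 > α = 0.05, fail to reject H0; the data do not provide sufficient evidence against H0.

t = 1.01; fail to reject H0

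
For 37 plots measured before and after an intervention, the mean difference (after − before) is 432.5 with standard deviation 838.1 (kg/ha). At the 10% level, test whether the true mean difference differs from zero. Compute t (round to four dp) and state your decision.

H0: μ_d = 0; H1: μ_d ≠ 0 (paired t-test on the differences, two-sided).
t = d̄/(s_d/√n) = 432.5/(838.1/√37) = 3.1390
df = n − 1 = 36
Two-sided p-value ≈ 0.0034
Since p ≈ 0.0034 < α = 0.1, reject H0; the evidence is statistically significant.

t = 3.1390; reject H0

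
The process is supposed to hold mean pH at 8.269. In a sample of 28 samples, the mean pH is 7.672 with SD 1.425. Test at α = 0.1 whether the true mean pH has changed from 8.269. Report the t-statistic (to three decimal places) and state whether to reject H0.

H0: μ = 8.269; H1: μ ≠ 8.269 (one-sample t-test, two-sided).
t = (x̄ − μ₀)/(s/√n) = (7.672 − 8.269)/(1.425/√28) = -2.217
df = n − 1 = 27
Two-sided p-value ≈ 0.035
Since p ≈ 0.035 < α = 0.1, reject H0; the evidence is statistically significant.

t = -2.217; reject H0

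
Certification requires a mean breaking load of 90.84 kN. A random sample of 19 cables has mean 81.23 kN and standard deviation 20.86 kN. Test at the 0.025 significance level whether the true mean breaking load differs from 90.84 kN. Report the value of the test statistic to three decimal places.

H0: μ = 90.84; H1: μ ≠ 90.84 (one-sample t-test, two-sided).
t = (x̄ − μ₀)/(s/√n) = (81.23 − 90.84)/(20.86/√19) = -2.008
df = n − 1 = 18
Two-sided p-value ≈ 0.060
Since p ≈ 0.060 > α = 0.025, fail to reject H0; the data do not provide sufficient evidence against H0.

-2.008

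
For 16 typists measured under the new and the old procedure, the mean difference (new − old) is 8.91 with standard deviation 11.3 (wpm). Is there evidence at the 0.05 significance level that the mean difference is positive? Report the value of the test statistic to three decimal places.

H0: μ_d = 0; H1: μ_d > 0 (paired t-test on the differences, right-tailed).
t = d̄/(s_d/√n) = 8.91/(11.3/√16) = 3.154
df = n − 1 = 15
p-value = P(T ≥ 3.154) ≈ 0.0033
Since p ≈ 0.0033 < α = 0.05, reject H0; the evidence is statistically significant.

3.154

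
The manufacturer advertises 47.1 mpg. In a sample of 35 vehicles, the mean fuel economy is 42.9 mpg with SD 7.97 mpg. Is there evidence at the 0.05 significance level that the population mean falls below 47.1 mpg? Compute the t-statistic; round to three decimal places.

-3.118

H0: μ = 47.1; H1: μ < 47.1 (one-sample t-test, left-tailed).
t = (x̄ − μ₀)/(s/√n) = (42.9 − 47.1)/(7.97/√35) = -3.118
df = n − 1 = 34
p-value = P(T ≤ -3.118) ≈ 0.0018
Since p ≈ 0.0018 < α = 0.05, reject H0; the evidence is statistically significant.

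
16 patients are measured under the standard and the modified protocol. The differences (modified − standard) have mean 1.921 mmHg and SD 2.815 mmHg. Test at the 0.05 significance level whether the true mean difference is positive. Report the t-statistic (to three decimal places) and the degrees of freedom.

t = 2.730, df = 15

H0: μ_d = 0; H1: μ_d > 0 (paired t-test on the differences, right-tailed).
t = d̄/(s_d/√n) = 1.921/(2.815/√16) = 2.730
df = n − 1 = 15
p-value = P(T ≥ 2.730) ≈ 0.008
Since p ≈ 0.008 < α = 0.05, reject H0; the evidence is statistically significant.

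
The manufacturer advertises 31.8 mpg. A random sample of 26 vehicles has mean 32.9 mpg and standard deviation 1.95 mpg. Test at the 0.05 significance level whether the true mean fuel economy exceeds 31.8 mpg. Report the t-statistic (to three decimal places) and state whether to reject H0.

t = 2.876; reject H0

H0: μ = 31.8; H1: μ > 31.8 (one-sample t-test, right-tailed).
t = (x̄ − μ₀)/(s/√n) = (32.9 − 31.8)/(1.95/√26) = 2.876
df = n − 1 = 25
p-value = P(T ≥ 2.876) ≈ 0.0041
Since p ≈ 0.0041 < α = 0.05, reject H0; the data support H1.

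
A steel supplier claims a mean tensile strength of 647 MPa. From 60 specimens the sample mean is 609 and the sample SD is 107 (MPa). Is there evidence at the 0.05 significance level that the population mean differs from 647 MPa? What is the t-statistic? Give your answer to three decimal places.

-2.751

H0: μ = 647; H1: μ ≠ 647 (one-sample t-test, two-sided).
t = (x̄ − μ₀)/(s/√n) = (609 − 647)/(107/√60) = -2.751
df = n − 1 = 59
Two-sided p-value ≈ 0.008
Since p ≈ 0.008 < α = 0.05, reject H0; the evidence is statistically significant.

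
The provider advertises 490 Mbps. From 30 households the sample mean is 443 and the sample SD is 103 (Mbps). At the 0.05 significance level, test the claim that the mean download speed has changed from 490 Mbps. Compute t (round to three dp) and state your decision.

H0: μ = 490; H1: μ ≠ 490 (one-sample t-test, two-sided).
t = (x̄ − μ₀)/(s/√n) = (443 − 490)/(103/√30) = -2.499
df = n − 1 = 29
Two-sided p-value ≈ 0.018
Since p ≈ 0.018 < α = 0.05, reject H0; the evidence is statistically significant.

t = -2.499; reject H0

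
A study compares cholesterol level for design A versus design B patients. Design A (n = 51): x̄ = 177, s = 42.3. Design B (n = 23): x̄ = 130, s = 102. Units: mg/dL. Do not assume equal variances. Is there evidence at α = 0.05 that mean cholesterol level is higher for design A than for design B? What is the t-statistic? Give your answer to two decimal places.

Let group 1 = design A, group 2 = design B. H0: μ_1 = μ_2; H1: μ_1 > μ_2 (Welch's two-sample t-test, right-tailed).
t = (x̄_1 − x̄_2)/√(s_1²/n_1 + s_2²/n_2) = (177 − 130)/√(42.3²/51 + 102²/23) = 2.13
Welch–Satterthwaite df ≈ 25.48
p-value = P(T ≥ 2.13) ≈ 0.0216
Since p ≈ 0.0216 < α = 0.05, reject H0; the data support H1.

2.13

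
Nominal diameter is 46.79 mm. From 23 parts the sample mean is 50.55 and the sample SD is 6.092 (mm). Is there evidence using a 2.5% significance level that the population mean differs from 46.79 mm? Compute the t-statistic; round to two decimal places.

2.96

H0: μ = 46.79; H1: μ ≠ 46.79 (one-sample t-test, two-sided).
t = (x̄ − μ₀)/(s/√n) = (50.55 − 46.79)/(6.092/√23) = 2.96
df = n − 1 = 22
Two-sided p-value ≈ 0.007
Since p ≈ 0.007 < α = 0.025, reject H0; the evidence is statistically significant.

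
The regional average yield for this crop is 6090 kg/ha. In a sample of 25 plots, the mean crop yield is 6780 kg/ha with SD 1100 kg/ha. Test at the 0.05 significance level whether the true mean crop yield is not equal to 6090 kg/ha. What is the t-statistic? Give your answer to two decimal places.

H0: μ = 6090; H1: μ ≠ 6090 (one-sample t-test, two-sided).
t = (x̄ − μ₀)/(s/√n) = (6780 − 6090)/(1100/√25) = 3.14
df = n − 1 = 24
Two-sided p-value ≈ 0.0045
Since p ≈ 0.0045 < α = 0.05, reject H0; the evidence is statistically significant.

3.14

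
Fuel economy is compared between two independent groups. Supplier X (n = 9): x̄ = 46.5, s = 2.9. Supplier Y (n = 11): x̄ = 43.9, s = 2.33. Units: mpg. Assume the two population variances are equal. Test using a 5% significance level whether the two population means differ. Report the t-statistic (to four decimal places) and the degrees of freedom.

Let group 1 = supplier X, group 2 = supplier Y. H0: μ_1 = μ_2; H1: μ_1 ≠ μ_2 (two-sample pooled-variance t-test, two-sided).
s_p² = [(9−1)·2.9² + (11−1)·2.33²]/(9+11−2) = 6.75383
t = (46.5 − 43.9)/√[6.75383·(1/9 + 1/11)] = 2.2259
df = n₁ + n₂ − 2 = 18
Two-sided p-value ≈ 0.039
Since p ≈ 0.039 < α = 0.05, reject H0; the evidence is statistically significant.

t = 2.2259, df = 18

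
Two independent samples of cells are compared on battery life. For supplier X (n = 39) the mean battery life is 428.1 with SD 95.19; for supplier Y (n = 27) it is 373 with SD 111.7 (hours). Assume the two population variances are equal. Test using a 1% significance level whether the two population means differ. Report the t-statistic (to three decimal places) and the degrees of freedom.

Let group 1 = supplier X, group 2 = supplier Y. H0: μ_1 = μ_2; H1: μ_1 ≠ μ_2 (two-sample pooled-variance t-test, two-sided).
s_p² = [(39−1)·95.19² + (27−1)·111.7²]/(39+27−2) = 10448.8
t = (428.1 − 373)/√[10448.8·(1/39 + 1/27)] = 2.153
df = n₁ + n₂ − 2 = 64
Two-sided p-value ≈ 0.035
Since p ≈ 0.035 > α = 0.01, fail to reject H0; the evidence is not statistically significant.

t = 2.153, df = 64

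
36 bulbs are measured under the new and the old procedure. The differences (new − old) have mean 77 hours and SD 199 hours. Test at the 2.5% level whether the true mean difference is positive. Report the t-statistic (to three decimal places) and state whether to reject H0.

t = 2.322; reject H0

H0: μ_d = 0; H1: μ_d > 0 (paired t-test on the differences, right-tailed).
t = d̄/(s_d/√n) = 77/(199/√36) = 2.322
df = n − 1 = 35
p-value = P(T ≥ 2.322) ≈ 0.0131
Since p ≈ 0.0131 < α = 0.025, reject H0; the data support H1.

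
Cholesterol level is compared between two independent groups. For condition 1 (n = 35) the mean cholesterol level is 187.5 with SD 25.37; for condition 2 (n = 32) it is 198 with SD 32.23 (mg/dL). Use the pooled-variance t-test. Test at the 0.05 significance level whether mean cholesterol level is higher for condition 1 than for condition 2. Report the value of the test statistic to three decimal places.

-1.488

Let group 1 = condition 1, group 2 = condition 2. H0: μ_1 = μ_2; H1: μ_1 > μ_2 (two-sample pooled-variance t-test, right-tailed).
s_p² = [(35−1)·25.37² + (32−1)·32.23²]/(35+32−2) = 832.086
t = (187.5 − 198)/√[832.086·(1/35 + 1/32)] = -1.488
df = n₁ + n₂ − 2 = 65
p-value = P(T ≥ -1.488) ≈ 0.929
Since p ≈ 0.929 > α = 0.05, fail to reject H0; the data do not provide sufficient evidence against H0.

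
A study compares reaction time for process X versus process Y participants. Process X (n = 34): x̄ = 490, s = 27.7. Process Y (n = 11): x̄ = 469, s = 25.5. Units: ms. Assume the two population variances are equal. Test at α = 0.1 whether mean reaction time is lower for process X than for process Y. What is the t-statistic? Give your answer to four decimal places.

Let group 1 = process X, group 2 = process Y. H0: μ_1 = μ_2; H1: μ_1 < μ_2 (two-sample pooled-variance t-test, left-tailed).
s_p² = [(34−1)·27.7² + (11−1)·25.5²]/(34+11−2) = 740.071
t = (490 − 469)/√[740.071·(1/34 + 1/11)] = 2.2254
df = n₁ + n₂ − 2 = 43
p-value = P(T ≤ 2.2254) ≈ 0.984
Since p ≈ 0.984 > α = 0.1, fail to reject H0; the data do not provide sufficient evidence against H0.

2.2254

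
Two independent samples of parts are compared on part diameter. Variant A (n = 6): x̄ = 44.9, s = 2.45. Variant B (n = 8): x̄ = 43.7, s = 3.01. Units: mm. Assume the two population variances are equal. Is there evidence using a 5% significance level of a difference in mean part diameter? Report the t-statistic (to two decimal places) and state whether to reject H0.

Let group 1 = variant A, group 2 = variant B. H0: μ_1 = μ_2; H1: μ_1 ≠ μ_2 (two-sample pooled-variance t-test, two-sided).
s_p² = [(6−1)·2.45² + (8−1)·3.01²]/(6+8−2) = 7.7861
t = (44.9 − 43.7)/√[7.7861·(1/6 + 1/8)] = 0.80
df = n₁ + n₂ − 2 = 12
Two-sided p-value ≈ 0.4413
Since p ≈ 0.4413 > α = 0.05, fail to reject H0; the data do not provide sufficient evidence against H0.

t = 0.80; fail to reject H0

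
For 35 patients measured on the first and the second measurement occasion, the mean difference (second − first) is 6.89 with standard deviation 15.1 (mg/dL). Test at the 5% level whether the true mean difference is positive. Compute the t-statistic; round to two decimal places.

2.70

H0: μ_d = 0; H1: μ_d > 0 (paired t-test on the differences, right-tailed).
t = d̄/(s_d/√n) = 6.89/(15.1/√35) = 2.70
df = n − 1 = 34
p-value = P(T ≥ 2.70) ≈ 0.005
Since p ≈ 0.005 < α = 0.05, reject H0; the data support H1.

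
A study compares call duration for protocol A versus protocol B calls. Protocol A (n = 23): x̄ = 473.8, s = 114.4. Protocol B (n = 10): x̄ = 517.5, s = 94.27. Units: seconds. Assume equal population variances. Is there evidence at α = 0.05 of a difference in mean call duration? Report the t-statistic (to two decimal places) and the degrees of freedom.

t = -1.06, df = 31

Let group 1 = protocol A, group 2 = protocol B. H0: μ_1 = μ_2; H1: μ_1 ≠ μ_2 (two-sample pooled-variance t-test, two-sided).
s_p² = [(23−1)·114.4² + (10−1)·94.27²]/(23+10−2) = 11867.9
t = (473.8 − 517.5)/√[11867.9·(1/23 + 1/10)] = -1.06
df = n₁ + n₂ − 2 = 31
Two-sided p-value ≈ 0.2978
Since p ≈ 0.2978 > α = 0.05, fail to reject H0; the data do not provide sufficient evidence against H0.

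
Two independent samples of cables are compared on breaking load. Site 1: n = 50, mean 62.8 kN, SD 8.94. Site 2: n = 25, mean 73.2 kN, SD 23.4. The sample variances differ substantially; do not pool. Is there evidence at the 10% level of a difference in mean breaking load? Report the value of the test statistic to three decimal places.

-2.145

Let group 1 = site 1, group 2 = site 2. H0: μ_1 = μ_2; H1: μ_1 ≠ μ_2 (Welch's two-sample t-test, two-sided).
t = (x̄_1 − x̄_2)/√(s_1²/n_1 + s_2²/n_2) = (62.8 − 73.2)/√(8.94²/50 + 23.4²/25) = -2.145
Welch–Satterthwaite df ≈ 27.56
Two-sided p-value ≈ 0.041
Since p ≈ 0.041 < α = 0.1, reject H0; the evidence is statistically significant.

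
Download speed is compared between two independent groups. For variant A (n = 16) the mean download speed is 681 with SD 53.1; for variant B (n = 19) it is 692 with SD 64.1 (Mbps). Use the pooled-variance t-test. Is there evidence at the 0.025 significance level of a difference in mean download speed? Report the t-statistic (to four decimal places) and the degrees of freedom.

t = -0.5462, df = 33

Let group 1 = variant A, group 2 = variant B. H0: μ_1 = μ_2; H1: μ_1 ≠ μ_2 (two-sample pooled-variance t-test, two-sided).
s_p² = [(16−1)·53.1² + (19−1)·64.1²]/(16+19−2) = 3522.81
t = (681 − 692)/√[3522.81·(1/16 + 1/19)] = -0.5462
df = n₁ + n₂ − 2 = 33
Two-sided p-value ≈ 0.589
Since p ≈ 0.589 > α = 0.025, fail to reject H0; the data do not provide sufficient evidence against H0.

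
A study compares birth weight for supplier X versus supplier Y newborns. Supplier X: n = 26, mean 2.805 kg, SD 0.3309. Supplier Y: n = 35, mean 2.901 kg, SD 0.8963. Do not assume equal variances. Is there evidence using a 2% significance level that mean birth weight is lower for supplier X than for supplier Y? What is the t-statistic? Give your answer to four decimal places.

-0.5825

Let group 1 = supplier X, group 2 = supplier Y. H0: μ_1 = μ_2; H1: μ_1 < μ_2 (Welch's two-sample t-test, left-tailed).
t = (x̄_1 − x̄_2)/√(s_1²/n_1 + s_2²/n_2) = (2.805 − 2.901)/√(0.3309²/26 + 0.8963²/35) = -0.5825
Welch–Satterthwaite df ≈ 45.54
p-value = P(T ≤ -0.5825) ≈ 0.282
Since p ≈ 0.282 > α = 0.02, fail to reject H0; the data do not provide sufficient evidence against H0.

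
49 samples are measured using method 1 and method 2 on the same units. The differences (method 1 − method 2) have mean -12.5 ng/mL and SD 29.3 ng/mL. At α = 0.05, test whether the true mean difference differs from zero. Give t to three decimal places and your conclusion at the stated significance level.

H0: μ_d = 0; H1: μ_d ≠ 0 (paired t-test on the differences, two-sided).
t = d̄/(s_d/√n) = -12.5/(29.3/√49) = -2.986
df = n − 1 = 48
Two-sided p-value ≈ 0.0044
Since p ≈ 0.0044 < α = 0.05, reject H0; the data support H1.

t = -2.986; reject H0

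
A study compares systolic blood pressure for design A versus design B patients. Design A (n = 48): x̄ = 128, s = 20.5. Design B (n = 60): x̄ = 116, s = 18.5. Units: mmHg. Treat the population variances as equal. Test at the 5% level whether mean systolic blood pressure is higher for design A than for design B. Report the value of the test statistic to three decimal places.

3.192

Let group 1 = design A, group 2 = design B. H0: μ_1 = μ_2; H1: μ_1 > μ_2 (two-sample pooled-variance t-test, right-tailed).
s_p² = [(48−1)·20.5² + (60−1)·18.5²]/(48+60−2) = 376.835
t = (128 − 116)/√[376.835·(1/48 + 1/60)] = 3.192
df = n₁ + n₂ − 2 = 106
p-value = P(T ≥ 3.192) ≈ 0.0009
Since p ≈ 0.0009 < α = 0.05, reject H0; the evidence is statistically significant.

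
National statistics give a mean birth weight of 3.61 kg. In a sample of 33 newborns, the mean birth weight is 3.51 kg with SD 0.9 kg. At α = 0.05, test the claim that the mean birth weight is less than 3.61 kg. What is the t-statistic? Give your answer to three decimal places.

-0.638

H0: μ = 3.61; H1: μ < 3.61 (one-sample t-test, left-tailed).
t = (x̄ − μ₀)/(s/√n) = (3.51 − 3.61)/(0.9/√33) = -0.638
df = n − 1 = 32
p-value = P(T ≤ -0.638) ≈ 0.2639
Since p ≈ 0.2639 > α = 0.05, fail to reject H0; the data do not provide sufficient evidence against H0.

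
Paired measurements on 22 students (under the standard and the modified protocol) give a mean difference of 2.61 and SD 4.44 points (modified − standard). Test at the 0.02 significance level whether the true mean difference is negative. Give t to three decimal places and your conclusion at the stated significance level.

t = 2.757; fail to reject H0

H0: μ_d = 0; H1: μ_d < 0 (paired t-test on the differences, left-tailed).
t = d̄/(s_d/√n) = 2.61/(4.44/√22) = 2.757
df = n − 1 = 21
p-value = P(T ≤ 2.757) ≈ 0.994
Since p ≈ 0.994 > α = 0.02, fail to reject H0; the data do not provide sufficient evidence against H0.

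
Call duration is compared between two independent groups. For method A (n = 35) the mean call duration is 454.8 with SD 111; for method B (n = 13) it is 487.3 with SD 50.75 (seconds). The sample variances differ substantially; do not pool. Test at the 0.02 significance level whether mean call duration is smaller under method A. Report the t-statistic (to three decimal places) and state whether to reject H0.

t = -1.386; fail to reject H0

Let group 1 = method A, group 2 = method B. H0: μ_1 = μ_2; H1: μ_1 < μ_2 (Welch's two-sample t-test, left-tailed).
t = (x̄_1 − x̄_2)/√(s_1²/n_1 + s_2²/n_2) = (454.8 − 487.3)/√(111²/35 + 50.75²/13) = -1.386
Welch–Satterthwaite df ≈ 43.76
p-value = P(T ≤ -1.386) ≈ 0.0864
Since p ≈ 0.0864 > α = 0.02, fail to reject H0; the evidence is not statistically significant.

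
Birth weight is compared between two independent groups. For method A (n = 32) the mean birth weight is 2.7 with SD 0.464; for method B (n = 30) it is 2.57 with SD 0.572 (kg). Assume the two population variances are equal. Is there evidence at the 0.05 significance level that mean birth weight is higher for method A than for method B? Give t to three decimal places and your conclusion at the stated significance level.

Let group 1 = method A, group 2 = method B. H0: μ_1 = μ_2; H1: μ_1 > μ_2 (two-sample pooled-variance t-test, right-tailed).
s_p² = [(32−1)·0.464² + (30−1)·0.572²]/(32+30−2) = 0.269375
t = (2.7 − 2.57)/√[0.269375·(1/32 + 1/30)] = 0.986
df = n₁ + n₂ − 2 = 60
p-value = P(T ≥ 0.986) ≈ 0.164
Since p ≈ 0.164 > α = 0.05, fail to reject H0; the data do not provide sufficient evidence against H0.

t = 0.986; fail to reject H0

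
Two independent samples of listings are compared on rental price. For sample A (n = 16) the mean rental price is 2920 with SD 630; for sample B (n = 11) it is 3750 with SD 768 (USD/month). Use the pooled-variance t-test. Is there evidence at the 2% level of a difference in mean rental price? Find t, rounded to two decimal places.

Let group 1 = sample A, group 2 = sample B. H0: μ_1 = μ_2; H1: μ_1 ≠ μ_2 (two-sample pooled-variance t-test, two-sided).
s_p² = [(16−1)·630² + (11−1)·768²]/(16+11−2) = 474070
t = (2920 − 3750)/√[474070·(1/16 + 1/11)] = -3.08
df = n₁ + n₂ − 2 = 25
Two-sided p-value ≈ 0.005
Since p ≈ 0.005 < α = 0.02, reject H0; the data support H1.

-3.08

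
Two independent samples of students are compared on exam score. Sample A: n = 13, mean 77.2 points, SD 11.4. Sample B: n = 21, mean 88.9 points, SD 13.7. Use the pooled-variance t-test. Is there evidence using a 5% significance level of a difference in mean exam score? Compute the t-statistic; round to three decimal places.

-2.573

Let group 1 = sample A, group 2 = sample B. H0: μ_1 = μ_2; H1: μ_1 ≠ μ_2 (two-sample pooled-variance t-test, two-sided).
s_p² = [(13−1)·11.4² + (21−1)·13.7²]/(13+21−2) = 166.041
t = (77.2 − 88.9)/√[166.041·(1/13 + 1/21)] = -2.573
df = n₁ + n₂ − 2 = 32
Two-sided p-value ≈ 0.0149
Since p ≈ 0.0149 < α = 0.05, reject H0; the data support H1.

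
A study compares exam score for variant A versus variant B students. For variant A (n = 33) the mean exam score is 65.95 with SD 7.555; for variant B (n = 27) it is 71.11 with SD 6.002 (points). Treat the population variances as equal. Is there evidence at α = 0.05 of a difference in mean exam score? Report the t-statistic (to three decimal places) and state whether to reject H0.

Let group 1 = variant A, group 2 = variant B. H0: μ_1 = μ_2; H1: μ_1 ≠ μ_2 (two-sample pooled-variance t-test, two-sided).
s_p² = [(33−1)·7.555² + (27−1)·6.002²]/(33+27−2) = 47.64
t = (65.95 − 71.11)/√[47.64·(1/33 + 1/27)] = -2.881
df = n₁ + n₂ − 2 = 58
Two-sided p-value ≈ 0.0055
Since p ≈ 0.0055 < α = 0.05, reject H0; the data support H1.

t = -2.881; reject H0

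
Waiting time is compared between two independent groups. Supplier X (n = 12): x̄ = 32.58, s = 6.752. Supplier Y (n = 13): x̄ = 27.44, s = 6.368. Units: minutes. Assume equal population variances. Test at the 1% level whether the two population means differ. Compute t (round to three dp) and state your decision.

t = 1.959; fail to reject H0

Let group 1 = supplier X, group 2 = supplier Y. H0: μ_1 = μ_2; H1: μ_1 ≠ μ_2 (two-sample pooled-variance t-test, two-sided).
s_p² = [(12−1)·6.752² + (13−1)·6.368²]/(12+13−2) = 42.9609
t = (32.58 − 27.44)/√[42.9609·(1/12 + 1/13)] = 1.959
df = n₁ + n₂ − 2 = 23
Two-sided p-value ≈ 0.062
Since p ≈ 0.062 > α = 0.01, fail to reject H0; the data do not provide sufficient evidence against H0.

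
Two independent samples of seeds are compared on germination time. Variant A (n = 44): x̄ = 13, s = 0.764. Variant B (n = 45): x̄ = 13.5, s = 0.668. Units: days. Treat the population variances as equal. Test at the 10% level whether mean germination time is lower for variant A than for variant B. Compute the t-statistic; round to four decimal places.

Let group 1 = variant A, group 2 = variant B. H0: μ_1 = μ_2; H1: μ_1 < μ_2 (two-sample pooled-variance t-test, left-tailed).
s_p² = [(44−1)·0.764² + (45−1)·0.668²]/(44+45−2) = 0.51417
t = (13 − 13.5)/√[0.51417·(1/44 + 1/45)] = -3.2889
df = n₁ + n₂ − 2 = 87
p-value = P(T ≤ -3.2889) ≈ 0.0007
Since p ≈ 0.0007 < α = 0.1, reject H0; the data support H1.

-3.2889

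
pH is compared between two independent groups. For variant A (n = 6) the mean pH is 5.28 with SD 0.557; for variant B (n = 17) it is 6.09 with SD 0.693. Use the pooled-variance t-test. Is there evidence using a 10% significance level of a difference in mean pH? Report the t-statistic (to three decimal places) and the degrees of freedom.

Let group 1 = variant A, group 2 = variant B. H0: μ_1 = μ_2; H1: μ_1 ≠ μ_2 (two-sample pooled-variance t-test, two-sided).
s_p² = [(6−1)·0.557² + (17−1)·0.693²]/(6+17−2) = 0.439773
t = (5.28 − 6.09)/√[0.439773·(1/6 + 1/17)] = -2.572
df = n₁ + n₂ − 2 = 21
Two-sided p-value ≈ 0.0178
Since p ≈ 0.0178 < α = 0.1, reject H0; the data support H1.

t = -2.572, df = 21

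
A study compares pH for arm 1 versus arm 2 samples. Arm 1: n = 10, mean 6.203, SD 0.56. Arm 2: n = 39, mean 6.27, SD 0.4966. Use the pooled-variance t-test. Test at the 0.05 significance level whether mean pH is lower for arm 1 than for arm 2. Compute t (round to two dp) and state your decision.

t = -0.37; fail to reject H0

Let group 1 = arm 1, group 2 = arm 2. H0: μ_1 = μ_2; H1: μ_1 < μ_2 (two-sample pooled-variance t-test, left-tailed).
s_p² = [(10−1)·0.56² + (39−1)·0.4966²]/(10+39−2) = 0.259439
t = (6.203 − 6.27)/√[0.259439·(1/10 + 1/39)] = -0.37
df = n₁ + n₂ − 2 = 47
p-value = P(T ≤ -0.37) ≈ 0.356
Since p ≈ 0.356 > α = 0.05, fail to reject H0; the evidence is not statistically significant.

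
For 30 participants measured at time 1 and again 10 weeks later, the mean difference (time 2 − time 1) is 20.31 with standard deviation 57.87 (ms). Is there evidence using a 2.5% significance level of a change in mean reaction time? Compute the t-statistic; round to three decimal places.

H0: μ_d = 0; H1: μ_d ≠ 0 (paired t-test on the differences, two-sided).
t = d̄/(s_d/√n) = 20.31/(57.87/√30) = 1.922
df = n − 1 = 29
Two-sided p-value ≈ 0.064
Since p ≈ 0.064 > α = 0.025, fail to reject H0; the data do not provide sufficient evidence against H0.

1.922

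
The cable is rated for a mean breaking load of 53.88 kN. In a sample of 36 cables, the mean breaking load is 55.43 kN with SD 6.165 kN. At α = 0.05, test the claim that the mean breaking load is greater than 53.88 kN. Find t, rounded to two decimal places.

H0: μ = 53.88; H1: μ > 53.88 (one-sample t-test, right-tailed).
t = (x̄ − μ₀)/(s/√n) = (55.43 − 53.88)/(6.165/√36) = 1.51
df = n − 1 = 35
p-value = P(T ≥ 1.51) ≈ 0.070
Since p ≈ 0.070 > α = 0.05, fail to reject H0; the evidence is not statistically significant.

1.51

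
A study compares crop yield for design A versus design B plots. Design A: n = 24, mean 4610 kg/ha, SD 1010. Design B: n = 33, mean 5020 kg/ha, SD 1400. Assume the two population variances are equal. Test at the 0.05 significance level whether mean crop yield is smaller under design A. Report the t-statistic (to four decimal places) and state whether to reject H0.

t = -1.2209; fail to reject H0

Let group 1 = design A, group 2 = design B. H0: μ_1 = μ_2; H1: μ_1 < μ_2 (two-sample pooled-variance t-test, left-tailed).
s_p² = [(24−1)·1010² + (33−1)·1400²]/(24+33−2) = 1566950
t = (4610 − 5020)/√[1566950·(1/24 + 1/33)] = -1.2209
df = n₁ + n₂ − 2 = 55
p-value = P(T ≤ -1.2209) ≈ 0.1137
Since p ≈ 0.1137 > α = 0.05, fail to reject H0; the evidence is not statistically significant.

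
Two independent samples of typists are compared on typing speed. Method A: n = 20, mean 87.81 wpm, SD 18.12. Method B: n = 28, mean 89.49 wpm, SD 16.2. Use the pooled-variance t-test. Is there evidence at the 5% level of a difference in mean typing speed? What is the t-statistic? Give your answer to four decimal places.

Let group 1 = method A, group 2 = method B. H0: μ_1 = μ_2; H1: μ_1 ≠ μ_2 (two-sample pooled-variance t-test, two-sided).
s_p² = [(20−1)·18.12² + (28−1)·16.2²]/(20+28−2) = 289.657
t = (87.81 − 89.49)/√[289.657·(1/20 + 1/28)] = -0.3372
df = n₁ + n₂ − 2 = 46
Two-sided p-value ≈ 0.738
Since p ≈ 0.738 > α = 0.05, fail to reject H0; the evidence is not statistically significant.

-0.3372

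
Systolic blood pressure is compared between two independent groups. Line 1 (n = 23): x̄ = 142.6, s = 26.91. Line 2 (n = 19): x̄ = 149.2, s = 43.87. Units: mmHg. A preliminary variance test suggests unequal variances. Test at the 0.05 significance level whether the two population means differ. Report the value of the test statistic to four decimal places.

Let group 1 = line 1, group 2 = line 2. H0: μ_1 = μ_2; H1: μ_1 ≠ μ_2 (Welch's two-sample t-test, two-sided).
t = (x̄_1 − x̄_2)/√(s_1²/n_1 + s_2²/n_2) = (142.6 − 149.2)/√(26.91²/23 + 43.87²/19) = -0.5728
Welch–Satterthwaite df ≈ 28.66
Two-sided p-value ≈ 0.5713
Since p ≈ 0.5713 > α = 0.05, fail to reject H0; the evidence is not statistically significant.

-0.5728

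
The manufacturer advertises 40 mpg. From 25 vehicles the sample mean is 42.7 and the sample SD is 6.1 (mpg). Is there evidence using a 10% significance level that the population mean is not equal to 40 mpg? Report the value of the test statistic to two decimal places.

2.21

H0: μ = 40; H1: μ ≠ 40 (one-sample t-test, two-sided).
t = (x̄ − μ₀)/(s/√n) = (42.7 − 40)/(6.1/√25) = 2.21
df = n − 1 = 24
Two-sided p-value ≈ 0.0366
Since p ≈ 0.0366 < α = 0.1, reject H0; the data support H1.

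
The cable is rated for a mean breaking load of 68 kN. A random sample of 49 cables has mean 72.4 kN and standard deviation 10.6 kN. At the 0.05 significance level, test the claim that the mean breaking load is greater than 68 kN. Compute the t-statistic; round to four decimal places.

H0: μ = 68; H1: μ > 68 (one-sample t-test, right-tailed).
t = (x̄ − μ₀)/(s/√n) = (72.4 − 68)/(10.6/√49) = 2.9057
df = n − 1 = 48
p-value = P(T ≥ 2.9057) ≈ 0.003
Since p ≈ 0.003 < α = 0.05, reject H0; the evidence is statistically significant.

2.9057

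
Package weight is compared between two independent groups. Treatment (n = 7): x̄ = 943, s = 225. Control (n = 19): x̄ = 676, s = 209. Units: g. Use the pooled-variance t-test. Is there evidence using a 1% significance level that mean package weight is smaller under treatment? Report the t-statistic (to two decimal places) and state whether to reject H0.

t = 2.83; fail to reject H0

Let group 1 = treatment, group 2 = control. H0: μ_1 = μ_2; H1: μ_1 < μ_2 (two-sample pooled-variance t-test, left-tailed).
s_p² = [(7−1)·225² + (19−1)·209²]/(7+19−2) = 45417
t = (943 − 676)/√[45417·(1/7 + 1/19)] = 2.83
df = n₁ + n₂ − 2 = 24
p-value = P(T ≤ 2.83) ≈ 0.995
Since p ≈ 0.995 > α = 0.01, fail to reject H0; the data do not provide sufficient evidence against H0.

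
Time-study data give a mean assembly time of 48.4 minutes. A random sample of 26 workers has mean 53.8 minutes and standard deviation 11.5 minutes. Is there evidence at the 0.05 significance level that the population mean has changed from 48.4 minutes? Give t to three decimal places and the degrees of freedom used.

H0: μ = 48.4; H1: μ ≠ 48.4 (one-sample t-test, two-sided).
t = (x̄ − μ₀)/(s/√n) = (53.8 − 48.4)/(11.5/√26) = 2.394
df = n − 1 = 25
Two-sided p-value ≈ 0.0245
Since p ≈ 0.0245 < α = 0.05, reject H0; the data support H1.

t = 2.394, df = 25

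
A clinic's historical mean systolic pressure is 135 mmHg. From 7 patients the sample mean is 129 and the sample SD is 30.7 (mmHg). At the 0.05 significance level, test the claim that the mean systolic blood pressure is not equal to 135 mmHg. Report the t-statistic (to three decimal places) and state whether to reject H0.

t = -0.517; fail to reject H0

H0: μ = 135; H1: μ ≠ 135 (one-sample t-test, two-sided).
t = (x̄ − μ₀)/(s/√n) = (129 − 135)/(30.7/√7) = -0.517
df = n − 1 = 6
Two-sided p-value ≈ 0.6236
Since p ≈ 0.6236 > α = 0.05, fail to reject H0; the evidence is not statistically significant.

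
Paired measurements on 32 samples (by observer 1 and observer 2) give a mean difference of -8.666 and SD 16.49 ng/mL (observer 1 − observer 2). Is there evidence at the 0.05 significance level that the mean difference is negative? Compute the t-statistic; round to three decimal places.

-2.973

H0: μ_d = 0; H1: μ_d < 0 (paired t-test on the differences, left-tailed).
t = d̄/(s_d/√n) = -8.666/(16.49/√32) = -2.973
df = n − 1 = 31
p-value = P(T ≤ -2.973) ≈ 0.0028
Since p ≈ 0.0028 < α = 0.05, reject H0; the data support H1.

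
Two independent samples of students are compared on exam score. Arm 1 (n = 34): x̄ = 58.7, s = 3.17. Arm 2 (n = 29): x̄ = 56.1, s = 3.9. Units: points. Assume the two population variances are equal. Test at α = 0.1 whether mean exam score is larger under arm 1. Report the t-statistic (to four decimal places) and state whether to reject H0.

t = 2.9189; reject H0

Let group 1 = arm 1, group 2 = arm 2. H0: μ_1 = μ_2; H1: μ_1 > μ_2 (two-sample pooled-variance t-test, right-tailed).
s_p² = [(34−1)·3.17² + (29−1)·3.9²]/(34+29−2) = 12.4179
t = (58.7 − 56.1)/√[12.4179·(1/34 + 1/29)] = 2.9189
df = n₁ + n₂ − 2 = 61
p-value = P(T ≥ 2.9189) ≈ 0.0025
Since p ≈ 0.0025 < α = 0.1, reject H0; the evidence is statistically significant.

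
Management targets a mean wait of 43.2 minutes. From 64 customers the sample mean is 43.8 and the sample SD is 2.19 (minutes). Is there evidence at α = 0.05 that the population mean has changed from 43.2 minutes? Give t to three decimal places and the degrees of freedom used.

t = 2.192, df = 63

H0: μ = 43.2; H1: μ ≠ 43.2 (one-sample t-test, two-sided).
t = (x̄ − μ₀)/(s/√n) = (43.8 − 43.2)/(2.19/√64) = 2.192
df = n − 1 = 63
Two-sided p-value ≈ 0.032
Since p ≈ 0.032 < α = 0.05, reject H0; the evidence is statistically significant.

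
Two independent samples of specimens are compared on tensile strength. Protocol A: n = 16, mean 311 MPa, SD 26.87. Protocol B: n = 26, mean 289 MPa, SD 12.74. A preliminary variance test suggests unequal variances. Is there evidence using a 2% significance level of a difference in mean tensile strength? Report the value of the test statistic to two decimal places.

3.07

Let group 1 = protocol A, group 2 = protocol B. H0: μ_1 = μ_2; H1: μ_1 ≠ μ_2 (Welch's two-sample t-test, two-sided).
t = (x̄_1 − x̄_2)/√(s_1²/n_1 + s_2²/n_2) = (311 − 289)/√(26.87²/16 + 12.74²/26) = 3.07
Welch–Satterthwaite df ≈ 19.22
Two-sided p-value ≈ 0.006
Since p ≈ 0.006 < α = 0.02, reject H0; the data support H1.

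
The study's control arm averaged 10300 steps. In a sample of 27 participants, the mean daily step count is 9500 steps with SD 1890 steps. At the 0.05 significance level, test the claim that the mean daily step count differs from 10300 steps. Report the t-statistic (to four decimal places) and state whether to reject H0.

t = -2.1994; reject H0

H0: μ = 10300; H1: μ ≠ 10300 (one-sample t-test, two-sided).
t = (x̄ − μ₀)/(s/√n) = (9500 − 10300)/(1890/√27) = -2.1994
df = n − 1 = 26
Two-sided p-value ≈ 0.037
Since p ≈ 0.037 < α = 0.05, reject H0; the data support H1.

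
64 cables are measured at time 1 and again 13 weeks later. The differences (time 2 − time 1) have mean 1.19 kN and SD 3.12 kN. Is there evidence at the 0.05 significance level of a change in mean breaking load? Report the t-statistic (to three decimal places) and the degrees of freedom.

H0: μ_d = 0; H1: μ_d ≠ 0 (paired t-test on the differences, two-sided).
t = d̄/(s_d/√n) = 1.19/(3.12/√64) = 3.051
df = n − 1 = 63
Two-sided p-value ≈ 0.003
Since p ≈ 0.003 < α = 0.05, reject H0; the data support H1.

t = 3.051, df = 63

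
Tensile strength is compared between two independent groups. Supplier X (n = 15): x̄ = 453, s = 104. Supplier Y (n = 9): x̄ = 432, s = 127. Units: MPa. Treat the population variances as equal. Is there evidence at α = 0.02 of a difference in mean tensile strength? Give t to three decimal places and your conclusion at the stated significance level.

Let group 1 = supplier X, group 2 = supplier Y. H0: μ_1 = μ_2; H1: μ_1 ≠ μ_2 (two-sample pooled-variance t-test, two-sided).
s_p² = [(15−1)·104² + (9−1)·127²]/(15+9−2) = 12748
t = (453 − 432)/√[12748·(1/15 + 1/9)] = 0.441
df = n₁ + n₂ − 2 = 22
Two-sided p-value ≈ 0.6634
Since p ≈ 0.6634 > α = 0.02, fail to reject H0; the evidence is not statistically significant.

t = 0.441; fail to reject H0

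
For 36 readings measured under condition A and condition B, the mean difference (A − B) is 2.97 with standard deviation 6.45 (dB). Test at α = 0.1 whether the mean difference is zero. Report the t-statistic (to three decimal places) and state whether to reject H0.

H0: μ_d = 0; H1: μ_d ≠ 0 (paired t-test on the differences, two-sided).
t = d̄/(s_d/√n) = 2.97/(6.45/√36) = 2.763
df = n − 1 = 35
Two-sided p-value ≈ 0.0091
Since p ≈ 0.0091 < α = 0.1, reject H0; the data support H1.

t = 2.763; reject H0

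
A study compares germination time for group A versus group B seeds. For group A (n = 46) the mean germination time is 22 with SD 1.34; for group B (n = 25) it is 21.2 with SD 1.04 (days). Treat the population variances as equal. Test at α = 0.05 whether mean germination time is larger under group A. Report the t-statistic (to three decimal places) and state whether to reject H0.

t = 2.588; reject H0

Let group 1 = group A, group 2 = group B. H0: μ_1 = μ_2; H1: μ_1 > μ_2 (two-sample pooled-variance t-test, right-tailed).
s_p² = [(46−1)·1.34² + (25−1)·1.04²]/(46+25−2) = 1.54725
t = (22 − 21.2)/√[1.54725·(1/46 + 1/25)] = 2.588
df = n₁ + n₂ − 2 = 69
p-value = P(T ≥ 2.588) ≈ 0.006
Since p ≈ 0.006 < α = 0.05, reject H0; the data support H1.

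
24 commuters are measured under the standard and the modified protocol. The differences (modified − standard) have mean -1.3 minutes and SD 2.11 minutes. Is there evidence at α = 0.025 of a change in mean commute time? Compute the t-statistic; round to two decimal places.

-3.02

H0: μ_d = 0; H1: μ_d ≠ 0 (paired t-test on the differences, two-sided).
t = d̄/(s_d/√n) = -1.3/(2.11/√24) = -3.02
df = n − 1 = 23
Two-sided p-value ≈ 0.006
Since p ≈ 0.006 < α = 0.025, reject H0; the evidence is statistically significant.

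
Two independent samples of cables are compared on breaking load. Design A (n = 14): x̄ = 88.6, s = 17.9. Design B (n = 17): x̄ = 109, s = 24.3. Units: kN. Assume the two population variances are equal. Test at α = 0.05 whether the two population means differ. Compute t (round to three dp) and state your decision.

t = -2.609; reject H0

Let group 1 = design A, group 2 = design B. H0: μ_1 = μ_2; H1: μ_1 ≠ μ_2 (two-sample pooled-variance t-test, two-sided).
s_p² = [(14−1)·17.9² + (17−1)·24.3²]/(14+17−2) = 469.42
t = (88.6 − 109)/√[469.42·(1/14 + 1/17)] = -2.609
df = n₁ + n₂ − 2 = 29
Two-sided p-value ≈ 0.014
Since p ≈ 0.014 < α = 0.05, reject H0; the data support H1.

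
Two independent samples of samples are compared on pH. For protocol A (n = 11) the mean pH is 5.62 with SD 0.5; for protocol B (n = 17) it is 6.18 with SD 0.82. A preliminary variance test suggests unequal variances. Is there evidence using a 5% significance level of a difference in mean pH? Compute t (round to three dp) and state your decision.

Let group 1 = protocol A, group 2 = protocol B. H0: μ_1 = μ_2; H1: μ_1 ≠ μ_2 (Welch's two-sample t-test, two-sided).
t = (x̄_1 − x̄_2)/√(s_1²/n_1 + s_2²/n_2) = (5.62 − 6.18)/√(0.5²/11 + 0.82²/17) = -2.244
Welch–Satterthwaite df ≈ 25.96
Two-sided p-value ≈ 0.034
Since p ≈ 0.034 < α = 0.05, reject H0; the data support H1.

t = -2.244; reject H0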